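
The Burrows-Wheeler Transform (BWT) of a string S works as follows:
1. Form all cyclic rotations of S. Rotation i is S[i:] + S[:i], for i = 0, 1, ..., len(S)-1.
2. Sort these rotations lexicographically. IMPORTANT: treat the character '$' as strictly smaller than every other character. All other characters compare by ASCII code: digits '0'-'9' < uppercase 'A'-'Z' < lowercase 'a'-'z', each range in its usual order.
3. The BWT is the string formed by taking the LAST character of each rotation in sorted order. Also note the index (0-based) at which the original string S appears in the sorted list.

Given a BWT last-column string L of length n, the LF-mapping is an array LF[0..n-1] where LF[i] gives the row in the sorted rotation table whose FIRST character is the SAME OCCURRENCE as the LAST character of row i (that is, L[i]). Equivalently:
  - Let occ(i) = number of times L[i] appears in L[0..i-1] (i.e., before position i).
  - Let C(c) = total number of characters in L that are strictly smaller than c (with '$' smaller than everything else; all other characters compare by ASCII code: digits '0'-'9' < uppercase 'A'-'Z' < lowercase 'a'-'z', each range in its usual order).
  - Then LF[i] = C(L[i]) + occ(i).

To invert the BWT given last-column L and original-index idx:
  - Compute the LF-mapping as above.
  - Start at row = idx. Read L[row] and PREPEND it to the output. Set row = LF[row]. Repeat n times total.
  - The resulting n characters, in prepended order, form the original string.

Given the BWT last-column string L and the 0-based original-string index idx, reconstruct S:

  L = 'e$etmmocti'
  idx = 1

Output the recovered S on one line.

LF mapping: 2 0 3 8 5 6 7 1 9 4
Walk LF starting at row 1, prepending L[row]:
  step 1: row=1, L[1]='$', prepend. Next row=LF[1]=0
  step 2: row=0, L[0]='e', prepend. Next row=LF[0]=2
  step 3: row=2, L[2]='e', prepend. Next row=LF[2]=3
  step 4: row=3, L[3]='t', prepend. Next row=LF[3]=8
  step 5: row=8, L[8]='t', prepend. Next row=LF[8]=9
  step 6: row=9, L[9]='i', prepend. Next row=LF[9]=4
  step 7: row=4, L[4]='m', prepend. Next row=LF[4]=5
  step 8: row=5, L[5]='m', prepend. Next row=LF[5]=6
  step 9: row=6, L[6]='o', prepend. Next row=LF[6]=7
  step 10: row=7, L[7]='c', prepend. Next row=LF[7]=1
Reversed output: committee$

Answer: committee$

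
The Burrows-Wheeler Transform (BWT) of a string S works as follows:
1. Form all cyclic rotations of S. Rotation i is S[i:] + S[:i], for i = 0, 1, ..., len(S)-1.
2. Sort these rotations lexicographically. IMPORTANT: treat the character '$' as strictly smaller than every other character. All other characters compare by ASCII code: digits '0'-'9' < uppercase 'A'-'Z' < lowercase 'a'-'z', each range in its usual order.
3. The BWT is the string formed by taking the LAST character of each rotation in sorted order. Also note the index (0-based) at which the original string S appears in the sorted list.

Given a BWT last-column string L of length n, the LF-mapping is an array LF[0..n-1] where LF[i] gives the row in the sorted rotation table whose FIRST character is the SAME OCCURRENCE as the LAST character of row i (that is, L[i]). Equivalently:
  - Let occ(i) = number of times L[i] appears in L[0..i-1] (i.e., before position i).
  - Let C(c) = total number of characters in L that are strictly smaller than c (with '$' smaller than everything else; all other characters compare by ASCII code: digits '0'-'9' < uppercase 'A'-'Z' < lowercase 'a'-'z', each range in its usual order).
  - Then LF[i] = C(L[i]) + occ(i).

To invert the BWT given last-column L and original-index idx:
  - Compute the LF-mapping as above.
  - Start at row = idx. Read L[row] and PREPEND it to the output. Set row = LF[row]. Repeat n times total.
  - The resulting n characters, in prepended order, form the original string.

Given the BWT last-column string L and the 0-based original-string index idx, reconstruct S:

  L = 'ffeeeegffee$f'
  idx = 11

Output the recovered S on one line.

LF mapping: 7 8 1 2 3 4 12 9 10 5 6 0 11
Walk LF starting at row 11, prepending L[row]:
  step 1: row=11, L[11]='$', prepend. Next row=LF[11]=0
  step 2: row=0, L[0]='f', prepend. Next row=LF[0]=7
  step 3: row=7, L[7]='f', prepend. Next row=LF[7]=9
  step 4: row=9, L[9]='e', prepend. Next row=LF[9]=5
  step 5: row=5, L[5]='e', prepend. Next row=LF[5]=4
  step 6: row=4, L[4]='e', prepend. Next row=LF[4]=3
  step 7: row=3, L[3]='e', prepend. Next row=LF[3]=2
  step 8: row=2, L[2]='e', prepend. Next row=LF[2]=1
  step 9: row=1, L[1]='f', prepend. Next row=LF[1]=8
  step 10: row=8, L[8]='f', prepend. Next row=LF[8]=10
  step 11: row=10, L[10]='e', prepend. Next row=LF[10]=6
  step 12: row=6, L[6]='g', prepend. Next row=LF[6]=12
  step 13: row=12, L[12]='f', prepend. Next row=LF[12]=11
Reversed output: fgeffeeeeeff$

Answer: fgeffeeeeeff$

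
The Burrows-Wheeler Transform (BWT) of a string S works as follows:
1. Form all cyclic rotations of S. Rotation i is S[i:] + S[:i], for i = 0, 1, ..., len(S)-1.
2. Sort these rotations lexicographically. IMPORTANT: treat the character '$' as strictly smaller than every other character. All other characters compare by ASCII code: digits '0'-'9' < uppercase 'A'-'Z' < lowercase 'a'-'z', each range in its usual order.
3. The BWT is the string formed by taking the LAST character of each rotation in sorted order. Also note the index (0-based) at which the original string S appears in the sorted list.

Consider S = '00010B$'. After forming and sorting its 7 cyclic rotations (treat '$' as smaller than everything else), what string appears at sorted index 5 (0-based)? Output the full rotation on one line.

All 7 rotations (rotation i = S[i:]+S[:i]):
  rot[0] = 00010B$
  rot[1] = 0010B$0
  rot[2] = 010B$00
  rot[3] = 10B$000
  rot[4] = 0B$0001
  rot[5] = B$00010
  rot[6] = $00010B
Sorted (with $ < everything):
  sorted[0] = $00010B
  sorted[1] = 00010B$
  sorted[2] = 0010B$0
  sorted[3] = 010B$00
  sorted[4] = 0B$0001
  sorted[5] = 10B$000
  sorted[6] = B$00010
sorted[5] = 10B$000

Answer: 10B$000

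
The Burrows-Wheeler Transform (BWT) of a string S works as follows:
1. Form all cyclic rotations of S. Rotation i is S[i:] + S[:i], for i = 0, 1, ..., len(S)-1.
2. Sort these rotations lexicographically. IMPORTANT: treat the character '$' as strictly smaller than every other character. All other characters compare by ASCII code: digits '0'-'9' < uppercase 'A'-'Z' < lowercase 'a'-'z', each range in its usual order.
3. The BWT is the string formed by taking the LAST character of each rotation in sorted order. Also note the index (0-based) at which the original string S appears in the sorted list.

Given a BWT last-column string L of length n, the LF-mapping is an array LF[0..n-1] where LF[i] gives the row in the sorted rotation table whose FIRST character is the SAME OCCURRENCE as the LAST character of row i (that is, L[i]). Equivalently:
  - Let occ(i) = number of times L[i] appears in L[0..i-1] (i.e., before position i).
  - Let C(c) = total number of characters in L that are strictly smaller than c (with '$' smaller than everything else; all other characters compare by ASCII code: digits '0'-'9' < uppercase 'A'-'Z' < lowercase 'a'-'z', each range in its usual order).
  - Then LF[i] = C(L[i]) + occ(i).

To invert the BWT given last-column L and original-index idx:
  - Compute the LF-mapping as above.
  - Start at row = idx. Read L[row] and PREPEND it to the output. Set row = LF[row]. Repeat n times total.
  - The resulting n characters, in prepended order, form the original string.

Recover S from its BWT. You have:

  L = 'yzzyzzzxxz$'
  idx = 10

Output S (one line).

LF mapping: 3 5 6 4 7 8 9 1 2 10 0
Walk LF starting at row 10, prepending L[row]:
  step 1: row=10, L[10]='$', prepend. Next row=LF[10]=0
  step 2: row=0, L[0]='y', prepend. Next row=LF[0]=3
  step 3: row=3, L[3]='y', prepend. Next row=LF[3]=4
  step 4: row=4, L[4]='z', prepend. Next row=LF[4]=7
  step 5: row=7, L[7]='x', prepend. Next row=LF[7]=1
  step 6: row=1, L[1]='z', prepend. Next row=LF[1]=5
  step 7: row=5, L[5]='z', prepend. Next row=LF[5]=8
  step 8: row=8, L[8]='x', prepend. Next row=LF[8]=2
  step 9: row=2, L[2]='z', prepend. Next row=LF[2]=6
  step 10: row=6, L[6]='z', prepend. Next row=LF[6]=9
  step 11: row=9, L[9]='z', prepend. Next row=LF[9]=10
Reversed output: zzzxzzxzyy$

Answer: zzzxzzxzyy$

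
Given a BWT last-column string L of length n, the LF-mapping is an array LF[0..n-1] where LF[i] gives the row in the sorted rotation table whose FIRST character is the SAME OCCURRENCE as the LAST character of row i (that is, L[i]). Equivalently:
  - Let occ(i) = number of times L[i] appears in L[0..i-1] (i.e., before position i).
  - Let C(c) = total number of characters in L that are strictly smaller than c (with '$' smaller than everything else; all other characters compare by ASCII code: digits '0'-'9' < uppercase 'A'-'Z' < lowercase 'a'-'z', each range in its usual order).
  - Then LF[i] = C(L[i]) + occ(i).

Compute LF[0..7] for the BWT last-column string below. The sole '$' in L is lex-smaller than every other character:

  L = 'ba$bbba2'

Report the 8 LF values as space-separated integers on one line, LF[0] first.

Char counts: '$':1, '2':1, 'a':2, 'b':4
C (first-col start): C('$')=0, C('2')=1, C('a')=2, C('b')=4
L[0]='b': occ=0, LF[0]=C('b')+0=4+0=4
L[1]='a': occ=0, LF[1]=C('a')+0=2+0=2
L[2]='$': occ=0, LF[2]=C('$')+0=0+0=0
L[3]='b': occ=1, LF[3]=C('b')+1=4+1=5
L[4]='b': occ=2, LF[4]=C('b')+2=4+2=6
L[5]='b': occ=3, LF[5]=C('b')+3=4+3=7
L[6]='a': occ=1, LF[6]=C('a')+1=2+1=3
L[7]='2': occ=0, LF[7]=C('2')+0=1+0=1

Answer: 4 2 0 5 6 7 3 1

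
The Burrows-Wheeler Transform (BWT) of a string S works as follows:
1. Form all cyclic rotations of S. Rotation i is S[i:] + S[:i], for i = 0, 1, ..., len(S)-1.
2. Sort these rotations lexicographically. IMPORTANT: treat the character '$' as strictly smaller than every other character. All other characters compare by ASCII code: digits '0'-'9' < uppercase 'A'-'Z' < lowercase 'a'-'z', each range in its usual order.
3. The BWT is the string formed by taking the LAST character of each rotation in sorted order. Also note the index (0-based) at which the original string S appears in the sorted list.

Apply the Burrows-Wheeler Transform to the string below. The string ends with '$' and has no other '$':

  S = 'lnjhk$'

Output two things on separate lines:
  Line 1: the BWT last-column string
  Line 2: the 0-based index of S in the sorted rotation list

All 6 rotations (rotation i = S[i:]+S[:i]):
  rot[0] = lnjhk$
  rot[1] = njhk$l
  rot[2] = jhk$ln
  rot[3] = hk$lnj
  rot[4] = k$lnjh
  rot[5] = $lnjhk
Sorted (with $ < everything):
  sorted[0] = $lnjhk  (last char: 'k')
  sorted[1] = hk$lnj  (last char: 'j')
  sorted[2] = jhk$ln  (last char: 'n')
  sorted[3] = k$lnjh  (last char: 'h')
  sorted[4] = lnjhk$  (last char: '$')
  sorted[5] = njhk$l  (last char: 'l')
Last column: kjnh$l
Original string S is at sorted index 4

Answer: kjnh$l
4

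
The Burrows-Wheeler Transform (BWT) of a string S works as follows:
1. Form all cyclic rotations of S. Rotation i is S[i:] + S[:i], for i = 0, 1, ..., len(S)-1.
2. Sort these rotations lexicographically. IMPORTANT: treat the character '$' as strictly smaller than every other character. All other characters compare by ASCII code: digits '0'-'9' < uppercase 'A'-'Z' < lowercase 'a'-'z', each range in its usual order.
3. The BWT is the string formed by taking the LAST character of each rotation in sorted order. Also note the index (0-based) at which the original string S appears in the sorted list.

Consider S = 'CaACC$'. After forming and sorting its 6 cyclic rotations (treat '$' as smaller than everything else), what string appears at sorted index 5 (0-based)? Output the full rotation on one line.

Answer: aACC$C

Derivation:
All 6 rotations (rotation i = S[i:]+S[:i]):
  rot[0] = CaACC$
  rot[1] = aACC$C
  rot[2] = ACC$Ca
  rot[3] = CC$CaA
  rot[4] = C$CaAC
  rot[5] = $CaACC
Sorted (with $ < everything):
  sorted[0] = $CaACC
  sorted[1] = ACC$Ca
  sorted[2] = C$CaAC
  sorted[3] = CC$CaA
  sorted[4] = CaACC$
  sorted[5] = aACC$C
sorted[5] = aACC$C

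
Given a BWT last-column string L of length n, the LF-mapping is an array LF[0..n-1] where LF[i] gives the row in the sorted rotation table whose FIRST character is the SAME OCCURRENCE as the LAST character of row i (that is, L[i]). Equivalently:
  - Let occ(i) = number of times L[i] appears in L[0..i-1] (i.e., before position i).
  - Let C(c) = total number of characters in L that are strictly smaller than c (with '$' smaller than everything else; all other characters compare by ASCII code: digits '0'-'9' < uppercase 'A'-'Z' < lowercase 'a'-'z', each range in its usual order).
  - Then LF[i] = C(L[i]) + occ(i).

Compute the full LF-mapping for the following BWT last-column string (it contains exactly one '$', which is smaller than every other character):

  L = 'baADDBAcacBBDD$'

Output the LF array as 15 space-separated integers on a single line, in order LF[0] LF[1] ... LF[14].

Char counts: '$':1, 'A':2, 'B':3, 'D':4, 'a':2, 'b':1, 'c':2
C (first-col start): C('$')=0, C('A')=1, C('B')=3, C('D')=6, C('a')=10, C('b')=12, C('c')=13
L[0]='b': occ=0, LF[0]=C('b')+0=12+0=12
L[1]='a': occ=0, LF[1]=C('a')+0=10+0=10
L[2]='A': occ=0, LF[2]=C('A')+0=1+0=1
L[3]='D': occ=0, LF[3]=C('D')+0=6+0=6
L[4]='D': occ=1, LF[4]=C('D')+1=6+1=7
L[5]='B': occ=0, LF[5]=C('B')+0=3+0=3
L[6]='A': occ=1, LF[6]=C('A')+1=1+1=2
L[7]='c': occ=0, LF[7]=C('c')+0=13+0=13
L[8]='a': occ=1, LF[8]=C('a')+1=10+1=11
L[9]='c': occ=1, LF[9]=C('c')+1=13+1=14
L[10]='B': occ=1, LF[10]=C('B')+1=3+1=4
L[11]='B': occ=2, LF[11]=C('B')+2=3+2=5
L[12]='D': occ=2, LF[12]=C('D')+2=6+2=8
L[13]='D': occ=3, LF[13]=C('D')+3=6+3=9
L[14]='$': occ=0, LF[14]=C('$')+0=0+0=0

Answer: 12 10 1 6 7 3 2 13 11 14 4 5 8 9 0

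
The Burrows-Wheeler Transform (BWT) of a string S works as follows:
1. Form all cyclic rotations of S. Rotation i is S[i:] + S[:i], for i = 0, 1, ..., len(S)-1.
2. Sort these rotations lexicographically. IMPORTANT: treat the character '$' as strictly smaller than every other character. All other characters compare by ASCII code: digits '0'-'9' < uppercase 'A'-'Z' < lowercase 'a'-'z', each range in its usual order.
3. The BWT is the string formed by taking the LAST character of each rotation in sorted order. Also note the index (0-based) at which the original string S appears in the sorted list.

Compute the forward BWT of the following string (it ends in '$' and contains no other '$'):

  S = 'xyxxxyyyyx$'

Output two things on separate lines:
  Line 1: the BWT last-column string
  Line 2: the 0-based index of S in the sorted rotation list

All 11 rotations (rotation i = S[i:]+S[:i]):
  rot[0] = xyxxxyyyyx$
  rot[1] = yxxxyyyyx$x
  rot[2] = xxxyyyyx$xy
  rot[3] = xxyyyyx$xyx
  rot[4] = xyyyyx$xyxx
  rot[5] = yyyyx$xyxxx
  rot[6] = yyyx$xyxxxy
  rot[7] = yyx$xyxxxyy
  rot[8] = yx$xyxxxyyy
  rot[9] = x$xyxxxyyyy
  rot[10] = $xyxxxyyyyx
Sorted (with $ < everything):
  sorted[0] = $xyxxxyyyyx  (last char: 'x')
  sorted[1] = x$xyxxxyyyy  (last char: 'y')
  sorted[2] = xxxyyyyx$xy  (last char: 'y')
  sorted[3] = xxyyyyx$xyx  (last char: 'x')
  sorted[4] = xyxxxyyyyx$  (last char: '$')
  sorted[5] = xyyyyx$xyxx  (last char: 'x')
  sorted[6] = yx$xyxxxyyy  (last char: 'y')
  sorted[7] = yxxxyyyyx$x  (last char: 'x')
  sorted[8] = yyx$xyxxxyy  (last char: 'y')
  sorted[9] = yyyx$xyxxxy  (last char: 'y')
  sorted[10] = yyyyx$xyxxx  (last char: 'x')
Last column: xyyx$xyxyyx
Original string S is at sorted index 4

Answer: xyyx$xyxyyx
4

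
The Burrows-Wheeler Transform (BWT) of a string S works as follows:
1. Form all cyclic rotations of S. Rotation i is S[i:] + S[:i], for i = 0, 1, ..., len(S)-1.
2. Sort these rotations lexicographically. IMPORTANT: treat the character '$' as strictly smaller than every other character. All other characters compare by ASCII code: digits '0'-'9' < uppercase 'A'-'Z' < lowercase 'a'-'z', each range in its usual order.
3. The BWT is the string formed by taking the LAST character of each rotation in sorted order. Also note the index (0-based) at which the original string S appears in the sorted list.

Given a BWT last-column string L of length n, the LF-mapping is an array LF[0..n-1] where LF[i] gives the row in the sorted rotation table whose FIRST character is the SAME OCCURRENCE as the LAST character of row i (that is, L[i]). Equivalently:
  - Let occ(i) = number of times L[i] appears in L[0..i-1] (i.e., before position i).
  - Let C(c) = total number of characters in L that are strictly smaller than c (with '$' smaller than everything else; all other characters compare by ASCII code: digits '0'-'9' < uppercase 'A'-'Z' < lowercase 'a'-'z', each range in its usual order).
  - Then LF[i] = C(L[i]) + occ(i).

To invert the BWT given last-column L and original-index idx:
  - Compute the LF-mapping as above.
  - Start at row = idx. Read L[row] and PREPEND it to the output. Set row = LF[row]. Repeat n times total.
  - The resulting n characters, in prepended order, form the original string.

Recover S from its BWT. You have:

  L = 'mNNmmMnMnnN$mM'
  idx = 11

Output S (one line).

LF mapping: 7 4 5 8 9 1 11 2 12 13 6 0 10 3
Walk LF starting at row 11, prepending L[row]:
  step 1: row=11, L[11]='$', prepend. Next row=LF[11]=0
  step 2: row=0, L[0]='m', prepend. Next row=LF[0]=7
  step 3: row=7, L[7]='M', prepend. Next row=LF[7]=2
  step 4: row=2, L[2]='N', prepend. Next row=LF[2]=5
  step 5: row=5, L[5]='M', prepend. Next row=LF[5]=1
  step 6: row=1, L[1]='N', prepend. Next row=LF[1]=4
  step 7: row=4, L[4]='m', prepend. Next row=LF[4]=9
  step 8: row=9, L[9]='n', prepend. Next row=LF[9]=13
  step 9: row=13, L[13]='M', prepend. Next row=LF[13]=3
  step 10: row=3, L[3]='m', prepend. Next row=LF[3]=8
  step 11: row=8, L[8]='n', prepend. Next row=LF[8]=12
  step 12: row=12, L[12]='m', prepend. Next row=LF[12]=10
  step 13: row=10, L[10]='N', prepend. Next row=LF[10]=6
  step 14: row=6, L[6]='n', prepend. Next row=LF[6]=11
Reversed output: nNmnmMnmNMNMm$

Answer: nNmnmMnmNMNMm$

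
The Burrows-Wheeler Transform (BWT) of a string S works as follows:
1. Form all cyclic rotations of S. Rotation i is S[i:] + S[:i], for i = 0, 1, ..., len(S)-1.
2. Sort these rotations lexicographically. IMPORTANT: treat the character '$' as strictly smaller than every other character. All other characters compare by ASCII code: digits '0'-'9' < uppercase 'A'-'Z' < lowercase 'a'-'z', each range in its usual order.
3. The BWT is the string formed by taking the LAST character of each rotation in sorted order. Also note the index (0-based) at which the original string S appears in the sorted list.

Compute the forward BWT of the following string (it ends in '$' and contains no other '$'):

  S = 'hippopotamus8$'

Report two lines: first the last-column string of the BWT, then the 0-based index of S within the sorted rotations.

All 14 rotations (rotation i = S[i:]+S[:i]):
  rot[0] = hippopotamus8$
  rot[1] = ippopotamus8$h
  rot[2] = ppopotamus8$hi
  rot[3] = popotamus8$hip
  rot[4] = opotamus8$hipp
  rot[5] = potamus8$hippo
  rot[6] = otamus8$hippop
  rot[7] = tamus8$hippopo
  rot[8] = amus8$hippopot
  rot[9] = mus8$hippopota
  rot[10] = us8$hippopotam
  rot[11] = s8$hippopotamu
  rot[12] = 8$hippopotamus
  rot[13] = $hippopotamus8
Sorted (with $ < everything):
  sorted[0] = $hippopotamus8  (last char: '8')
  sorted[1] = 8$hippopotamus  (last char: 's')
  sorted[2] = amus8$hippopot  (last char: 't')
  sorted[3] = hippopotamus8$  (last char: '$')
  sorted[4] = ippopotamus8$h  (last char: 'h')
  sorted[5] = mus8$hippopota  (last char: 'a')
  sorted[6] = opotamus8$hipp  (last char: 'p')
  sorted[7] = otamus8$hippop  (last char: 'p')
  sorted[8] = popotamus8$hip  (last char: 'p')
  sorted[9] = potamus8$hippo  (last char: 'o')
  sorted[10] = ppopotamus8$hi  (last char: 'i')
  sorted[11] = s8$hippopotamu  (last char: 'u')
  sorted[12] = tamus8$hippopo  (last char: 'o')
  sorted[13] = us8$hippopotam  (last char: 'm')
Last column: 8st$happpoiuom
Original string S is at sorted index 3

Answer: 8st$happpoiuom
3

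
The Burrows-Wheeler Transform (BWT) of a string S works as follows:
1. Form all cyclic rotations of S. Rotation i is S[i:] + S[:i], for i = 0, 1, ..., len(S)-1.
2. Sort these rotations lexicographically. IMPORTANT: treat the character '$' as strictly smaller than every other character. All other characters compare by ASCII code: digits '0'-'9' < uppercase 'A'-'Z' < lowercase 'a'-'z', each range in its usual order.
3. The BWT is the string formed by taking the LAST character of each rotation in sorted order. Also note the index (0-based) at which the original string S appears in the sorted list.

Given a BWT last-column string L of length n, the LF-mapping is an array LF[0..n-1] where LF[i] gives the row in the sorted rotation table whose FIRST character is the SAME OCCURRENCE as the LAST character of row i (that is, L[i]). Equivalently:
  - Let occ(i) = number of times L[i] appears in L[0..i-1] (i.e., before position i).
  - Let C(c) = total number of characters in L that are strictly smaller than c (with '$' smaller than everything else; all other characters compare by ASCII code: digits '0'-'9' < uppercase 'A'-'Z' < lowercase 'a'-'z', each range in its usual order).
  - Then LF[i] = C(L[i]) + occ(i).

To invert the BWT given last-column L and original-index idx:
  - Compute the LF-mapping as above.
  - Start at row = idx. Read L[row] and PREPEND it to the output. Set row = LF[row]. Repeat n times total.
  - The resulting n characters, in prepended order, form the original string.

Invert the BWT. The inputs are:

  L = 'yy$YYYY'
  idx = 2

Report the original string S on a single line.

LF mapping: 5 6 0 1 2 3 4
Walk LF starting at row 2, prepending L[row]:
  step 1: row=2, L[2]='$', prepend. Next row=LF[2]=0
  step 2: row=0, L[0]='y', prepend. Next row=LF[0]=5
  step 3: row=5, L[5]='Y', prepend. Next row=LF[5]=3
  step 4: row=3, L[3]='Y', prepend. Next row=LF[3]=1
  step 5: row=1, L[1]='y', prepend. Next row=LF[1]=6
  step 6: row=6, L[6]='Y', prepend. Next row=LF[6]=4
  step 7: row=4, L[4]='Y', prepend. Next row=LF[4]=2
Reversed output: YYyYYy$

Answer: YYyYYy$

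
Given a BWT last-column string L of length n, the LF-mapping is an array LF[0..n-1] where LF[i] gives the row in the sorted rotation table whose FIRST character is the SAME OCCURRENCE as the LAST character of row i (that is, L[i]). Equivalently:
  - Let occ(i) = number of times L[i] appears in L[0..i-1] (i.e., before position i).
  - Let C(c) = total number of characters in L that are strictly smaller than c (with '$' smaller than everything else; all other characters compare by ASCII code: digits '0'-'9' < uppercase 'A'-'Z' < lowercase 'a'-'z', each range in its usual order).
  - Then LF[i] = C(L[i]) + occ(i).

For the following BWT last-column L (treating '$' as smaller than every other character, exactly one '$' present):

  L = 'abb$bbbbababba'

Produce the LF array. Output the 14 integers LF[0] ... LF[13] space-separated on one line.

Answer: 1 5 6 0 7 8 9 10 2 11 3 12 13 4

Derivation:
Char counts: '$':1, 'a':4, 'b':9
C (first-col start): C('$')=0, C('a')=1, C('b')=5
L[0]='a': occ=0, LF[0]=C('a')+0=1+0=1
L[1]='b': occ=0, LF[1]=C('b')+0=5+0=5
L[2]='b': occ=1, LF[2]=C('b')+1=5+1=6
L[3]='$': occ=0, LF[3]=C('$')+0=0+0=0
L[4]='b': occ=2, LF[4]=C('b')+2=5+2=7
L[5]='b': occ=3, LF[5]=C('b')+3=5+3=8
L[6]='b': occ=4, LF[6]=C('b')+4=5+4=9
L[7]='b': occ=5, LF[7]=C('b')+5=5+5=10
L[8]='a': occ=1, LF[8]=C('a')+1=1+1=2
L[9]='b': occ=6, LF[9]=C('b')+6=5+6=11
L[10]='a': occ=2, LF[10]=C('a')+2=1+2=3
L[11]='b': occ=7, LF[11]=C('b')+7=5+7=12
L[12]='b': occ=8, LF[12]=C('b')+8=5+8=13
L[13]='a': occ=3, LF[13]=C('a')+3=1+3=4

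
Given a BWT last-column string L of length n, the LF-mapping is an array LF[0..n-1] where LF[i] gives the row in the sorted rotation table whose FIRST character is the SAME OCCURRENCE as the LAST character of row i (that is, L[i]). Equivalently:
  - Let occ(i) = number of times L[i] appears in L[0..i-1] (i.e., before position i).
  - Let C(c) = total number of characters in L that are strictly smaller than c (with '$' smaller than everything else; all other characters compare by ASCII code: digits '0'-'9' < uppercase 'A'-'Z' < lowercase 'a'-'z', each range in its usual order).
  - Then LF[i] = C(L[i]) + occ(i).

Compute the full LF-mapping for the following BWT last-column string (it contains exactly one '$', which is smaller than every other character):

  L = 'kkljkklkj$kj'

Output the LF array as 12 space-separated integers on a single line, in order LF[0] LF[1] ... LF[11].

Answer: 4 5 10 1 6 7 11 8 2 0 9 3

Derivation:
Char counts: '$':1, 'j':3, 'k':6, 'l':2
C (first-col start): C('$')=0, C('j')=1, C('k')=4, C('l')=10
L[0]='k': occ=0, LF[0]=C('k')+0=4+0=4
L[1]='k': occ=1, LF[1]=C('k')+1=4+1=5
L[2]='l': occ=0, LF[2]=C('l')+0=10+0=10
L[3]='j': occ=0, LF[3]=C('j')+0=1+0=1
L[4]='k': occ=2, LF[4]=C('k')+2=4+2=6
L[5]='k': occ=3, LF[5]=C('k')+3=4+3=7
L[6]='l': occ=1, LF[6]=C('l')+1=10+1=11
L[7]='k': occ=4, LF[7]=C('k')+4=4+4=8
L[8]='j': occ=1, LF[8]=C('j')+1=1+1=2
L[9]='$': occ=0, LF[9]=C('$')+0=0+0=0
L[10]='k': occ=5, LF[10]=C('k')+5=4+5=9
L[11]='j': occ=2, LF[11]=C('j')+2=1+2=3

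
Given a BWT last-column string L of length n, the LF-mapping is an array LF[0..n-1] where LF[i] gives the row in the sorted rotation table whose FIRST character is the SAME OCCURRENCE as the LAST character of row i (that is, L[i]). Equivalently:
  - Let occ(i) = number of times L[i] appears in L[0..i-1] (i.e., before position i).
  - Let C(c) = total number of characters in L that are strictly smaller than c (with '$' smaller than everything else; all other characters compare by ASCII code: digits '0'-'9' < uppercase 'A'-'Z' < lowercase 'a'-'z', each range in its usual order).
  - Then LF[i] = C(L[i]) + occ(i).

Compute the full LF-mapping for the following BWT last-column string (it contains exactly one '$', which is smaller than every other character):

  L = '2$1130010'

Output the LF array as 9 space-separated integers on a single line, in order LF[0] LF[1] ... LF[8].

Char counts: '$':1, '0':3, '1':3, '2':1, '3':1
C (first-col start): C('$')=0, C('0')=1, C('1')=4, C('2')=7, C('3')=8
L[0]='2': occ=0, LF[0]=C('2')+0=7+0=7
L[1]='$': occ=0, LF[1]=C('$')+0=0+0=0
L[2]='1': occ=0, LF[2]=C('1')+0=4+0=4
L[3]='1': occ=1, LF[3]=C('1')+1=4+1=5
L[4]='3': occ=0, LF[4]=C('3')+0=8+0=8
L[5]='0': occ=0, LF[5]=C('0')+0=1+0=1
L[6]='0': occ=1, LF[6]=C('0')+1=1+1=2
L[7]='1': occ=2, LF[7]=C('1')+2=4+2=6
L[8]='0': occ=2, LF[8]=C('0')+2=1+2=3

Answer: 7 0 4 5 8 1 2 6 3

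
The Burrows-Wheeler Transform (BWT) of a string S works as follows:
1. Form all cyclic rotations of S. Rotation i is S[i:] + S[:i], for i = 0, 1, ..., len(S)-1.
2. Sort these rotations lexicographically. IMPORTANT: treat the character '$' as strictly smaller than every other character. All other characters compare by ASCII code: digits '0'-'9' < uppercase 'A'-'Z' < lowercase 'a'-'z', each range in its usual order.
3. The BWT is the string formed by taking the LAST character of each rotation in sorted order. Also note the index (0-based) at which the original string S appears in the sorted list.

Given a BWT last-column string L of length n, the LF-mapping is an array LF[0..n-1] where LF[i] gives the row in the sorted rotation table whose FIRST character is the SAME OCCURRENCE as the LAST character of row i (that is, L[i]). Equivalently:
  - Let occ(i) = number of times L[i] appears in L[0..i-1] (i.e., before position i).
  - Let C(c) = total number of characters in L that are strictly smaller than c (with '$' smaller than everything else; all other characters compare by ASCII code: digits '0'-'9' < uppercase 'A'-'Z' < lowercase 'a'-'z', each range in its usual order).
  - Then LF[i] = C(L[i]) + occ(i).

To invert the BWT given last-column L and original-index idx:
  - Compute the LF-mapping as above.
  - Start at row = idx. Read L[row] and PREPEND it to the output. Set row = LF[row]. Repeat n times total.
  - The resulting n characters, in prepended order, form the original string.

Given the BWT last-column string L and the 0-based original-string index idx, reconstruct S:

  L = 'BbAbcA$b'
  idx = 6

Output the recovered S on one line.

Answer: bcbAAbB$

Derivation:
LF mapping: 3 4 1 5 7 2 0 6
Walk LF starting at row 6, prepending L[row]:
  step 1: row=6, L[6]='$', prepend. Next row=LF[6]=0
  step 2: row=0, L[0]='B', prepend. Next row=LF[0]=3
  step 3: row=3, L[3]='b', prepend. Next row=LF[3]=5
  step 4: row=5, L[5]='A', prepend. Next row=LF[5]=2
  step 5: row=2, L[2]='A', prepend. Next row=LF[2]=1
  step 6: row=1, L[1]='b', prepend. Next row=LF[1]=4
  step 7: row=4, L[4]='c', prepend. Next row=LF[4]=7
  step 8: row=7, L[7]='b', prepend. Next row=LF[7]=6
Reversed output: bcbAAbB$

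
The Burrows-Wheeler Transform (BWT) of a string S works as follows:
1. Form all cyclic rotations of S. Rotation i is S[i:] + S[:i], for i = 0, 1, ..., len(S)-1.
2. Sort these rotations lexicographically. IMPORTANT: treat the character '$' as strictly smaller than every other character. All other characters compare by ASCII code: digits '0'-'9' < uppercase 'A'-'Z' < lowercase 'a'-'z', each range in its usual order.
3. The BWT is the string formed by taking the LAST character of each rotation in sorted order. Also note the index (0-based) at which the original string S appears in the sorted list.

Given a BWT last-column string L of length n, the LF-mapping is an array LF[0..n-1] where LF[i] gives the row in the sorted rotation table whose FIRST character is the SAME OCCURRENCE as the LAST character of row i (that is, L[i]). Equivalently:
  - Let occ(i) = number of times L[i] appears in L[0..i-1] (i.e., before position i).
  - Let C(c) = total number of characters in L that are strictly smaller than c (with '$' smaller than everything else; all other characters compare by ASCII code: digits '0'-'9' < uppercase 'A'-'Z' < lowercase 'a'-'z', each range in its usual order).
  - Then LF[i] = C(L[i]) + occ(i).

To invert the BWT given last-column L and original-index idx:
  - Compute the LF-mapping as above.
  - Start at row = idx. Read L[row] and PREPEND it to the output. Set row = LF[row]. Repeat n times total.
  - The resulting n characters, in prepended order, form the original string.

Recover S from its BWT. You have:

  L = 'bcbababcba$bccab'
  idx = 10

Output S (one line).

Answer: bbccbaccaabbbab$

Derivation:
LF mapping: 5 12 6 1 7 2 8 13 9 3 0 10 14 15 4 11
Walk LF starting at row 10, prepending L[row]:
  step 1: row=10, L[10]='$', prepend. Next row=LF[10]=0
  step 2: row=0, L[0]='b', prepend. Next row=LF[0]=5
  step 3: row=5, L[5]='a', prepend. Next row=LF[5]=2
  step 4: row=2, L[2]='b', prepend. Next row=LF[2]=6
  step 5: row=6, L[6]='b', prepend. Next row=LF[6]=8
  step 6: row=8, L[8]='b', prepend. Next row=LF[8]=9
  step 7: row=9, L[9]='a', prepend. Next row=LF[9]=3
  step 8: row=3, L[3]='a', prepend. Next row=LF[3]=1
  step 9: row=1, L[1]='c', prepend. Next row=LF[1]=12
  step 10: row=12, L[12]='c', prepend. Next row=LF[12]=14
  step 11: row=14, L[14]='a', prepend. Next row=LF[14]=4
  step 12: row=4, L[4]='b', prepend. Next row=LF[4]=7
  step 13: row=7, L[7]='c', prepend. Next row=LF[7]=13
  step 14: row=13, L[13]='c', prepend. Next row=LF[13]=15
  step 15: row=15, L[15]='b', prepend. Next row=LF[15]=11
  step 16: row=11, L[11]='b', prepend. Next row=LF[11]=10
Reversed output: bbccbaccaabbbab$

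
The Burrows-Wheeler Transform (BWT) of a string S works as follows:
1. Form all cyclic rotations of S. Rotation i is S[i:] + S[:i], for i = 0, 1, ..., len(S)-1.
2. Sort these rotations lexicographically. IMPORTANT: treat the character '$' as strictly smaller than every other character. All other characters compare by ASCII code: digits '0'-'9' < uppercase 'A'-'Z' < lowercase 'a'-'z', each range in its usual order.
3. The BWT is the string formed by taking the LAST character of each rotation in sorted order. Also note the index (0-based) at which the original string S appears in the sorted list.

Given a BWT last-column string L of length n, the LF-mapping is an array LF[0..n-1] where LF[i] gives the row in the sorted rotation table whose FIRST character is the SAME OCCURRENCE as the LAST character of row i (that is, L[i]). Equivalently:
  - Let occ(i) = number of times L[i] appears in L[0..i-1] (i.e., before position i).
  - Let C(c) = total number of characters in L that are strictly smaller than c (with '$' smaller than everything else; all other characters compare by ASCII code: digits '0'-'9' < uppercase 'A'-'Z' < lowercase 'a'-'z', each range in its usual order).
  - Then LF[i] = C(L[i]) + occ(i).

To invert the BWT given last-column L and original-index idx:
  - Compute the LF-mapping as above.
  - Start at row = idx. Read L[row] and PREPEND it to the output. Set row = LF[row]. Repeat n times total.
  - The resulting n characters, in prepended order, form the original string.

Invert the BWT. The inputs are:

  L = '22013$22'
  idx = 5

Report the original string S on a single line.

Answer: 2232012$

Derivation:
LF mapping: 3 4 1 2 7 0 5 6
Walk LF starting at row 5, prepending L[row]:
  step 1: row=5, L[5]='$', prepend. Next row=LF[5]=0
  step 2: row=0, L[0]='2', prepend. Next row=LF[0]=3
  step 3: row=3, L[3]='1', prepend. Next row=LF[3]=2
  step 4: row=2, L[2]='0', prepend. Next row=LF[2]=1
  step 5: row=1, L[1]='2', prepend. Next row=LF[1]=4
  step 6: row=4, L[4]='3', prepend. Next row=LF[4]=7
  step 7: row=7, L[7]='2', prepend. Next row=LF[7]=6
  step 8: row=6, L[6]='2', prepend. Next row=LF[6]=5
Reversed output: 2232012$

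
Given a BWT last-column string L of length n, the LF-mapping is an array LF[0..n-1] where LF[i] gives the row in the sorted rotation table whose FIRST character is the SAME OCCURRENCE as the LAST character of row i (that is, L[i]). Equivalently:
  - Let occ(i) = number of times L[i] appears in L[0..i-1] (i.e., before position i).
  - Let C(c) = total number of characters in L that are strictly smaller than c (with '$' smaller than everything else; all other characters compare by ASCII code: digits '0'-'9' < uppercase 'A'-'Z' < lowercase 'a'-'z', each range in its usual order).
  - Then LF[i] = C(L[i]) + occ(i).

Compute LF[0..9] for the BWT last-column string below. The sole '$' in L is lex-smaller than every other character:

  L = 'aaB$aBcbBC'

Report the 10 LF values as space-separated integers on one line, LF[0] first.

Char counts: '$':1, 'B':3, 'C':1, 'a':3, 'b':1, 'c':1
C (first-col start): C('$')=0, C('B')=1, C('C')=4, C('a')=5, C('b')=8, C('c')=9
L[0]='a': occ=0, LF[0]=C('a')+0=5+0=5
L[1]='a': occ=1, LF[1]=C('a')+1=5+1=6
L[2]='B': occ=0, LF[2]=C('B')+0=1+0=1
L[3]='$': occ=0, LF[3]=C('$')+0=0+0=0
L[4]='a': occ=2, LF[4]=C('a')+2=5+2=7
L[5]='B': occ=1, LF[5]=C('B')+1=1+1=2
L[6]='c': occ=0, LF[6]=C('c')+0=9+0=9
L[7]='b': occ=0, LF[7]=C('b')+0=8+0=8
L[8]='B': occ=2, LF[8]=C('B')+2=1+2=3
L[9]='C': occ=0, LF[9]=C('C')+0=4+0=4

Answer: 5 6 1 0 7 2 9 8 3 4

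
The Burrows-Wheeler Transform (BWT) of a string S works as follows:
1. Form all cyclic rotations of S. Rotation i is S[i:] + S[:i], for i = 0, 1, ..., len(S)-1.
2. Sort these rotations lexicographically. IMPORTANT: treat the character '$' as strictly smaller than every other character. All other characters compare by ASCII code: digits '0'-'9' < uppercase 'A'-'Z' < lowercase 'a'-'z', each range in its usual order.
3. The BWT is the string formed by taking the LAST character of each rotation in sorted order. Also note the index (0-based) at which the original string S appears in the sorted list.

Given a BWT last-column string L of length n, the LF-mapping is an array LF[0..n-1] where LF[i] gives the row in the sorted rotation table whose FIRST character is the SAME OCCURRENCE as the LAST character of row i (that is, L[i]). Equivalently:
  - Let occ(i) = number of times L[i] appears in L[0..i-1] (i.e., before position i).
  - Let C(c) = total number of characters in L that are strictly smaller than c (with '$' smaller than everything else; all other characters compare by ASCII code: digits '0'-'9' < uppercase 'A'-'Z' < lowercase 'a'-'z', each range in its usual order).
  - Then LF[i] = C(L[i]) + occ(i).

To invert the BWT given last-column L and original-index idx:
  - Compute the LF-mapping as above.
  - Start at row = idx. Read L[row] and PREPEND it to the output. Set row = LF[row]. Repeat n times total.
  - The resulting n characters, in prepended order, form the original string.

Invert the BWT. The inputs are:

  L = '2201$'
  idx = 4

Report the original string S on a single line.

LF mapping: 3 4 1 2 0
Walk LF starting at row 4, prepending L[row]:
  step 1: row=4, L[4]='$', prepend. Next row=LF[4]=0
  step 2: row=0, L[0]='2', prepend. Next row=LF[0]=3
  step 3: row=3, L[3]='1', prepend. Next row=LF[3]=2
  step 4: row=2, L[2]='0', prepend. Next row=LF[2]=1
  step 5: row=1, L[1]='2', prepend. Next row=LF[1]=4
Reversed output: 2012$

Answer: 2012$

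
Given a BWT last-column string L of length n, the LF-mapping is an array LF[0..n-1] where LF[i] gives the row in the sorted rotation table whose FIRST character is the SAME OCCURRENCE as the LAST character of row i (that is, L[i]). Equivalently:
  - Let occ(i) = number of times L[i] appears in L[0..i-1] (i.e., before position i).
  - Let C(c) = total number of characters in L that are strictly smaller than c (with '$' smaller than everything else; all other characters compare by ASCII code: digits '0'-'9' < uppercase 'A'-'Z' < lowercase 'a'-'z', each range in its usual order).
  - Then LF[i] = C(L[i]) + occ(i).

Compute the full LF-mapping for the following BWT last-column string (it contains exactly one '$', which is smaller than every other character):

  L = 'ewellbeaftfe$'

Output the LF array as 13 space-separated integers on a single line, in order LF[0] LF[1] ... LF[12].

Char counts: '$':1, 'a':1, 'b':1, 'e':4, 'f':2, 'l':2, 't':1, 'w':1
C (first-col start): C('$')=0, C('a')=1, C('b')=2, C('e')=3, C('f')=7, C('l')=9, C('t')=11, C('w')=12
L[0]='e': occ=0, LF[0]=C('e')+0=3+0=3
L[1]='w': occ=0, LF[1]=C('w')+0=12+0=12
L[2]='e': occ=1, LF[2]=C('e')+1=3+1=4
L[3]='l': occ=0, LF[3]=C('l')+0=9+0=9
L[4]='l': occ=1, LF[4]=C('l')+1=9+1=10
L[5]='b': occ=0, LF[5]=C('b')+0=2+0=2
L[6]='e': occ=2, LF[6]=C('e')+2=3+2=5
L[7]='a': occ=0, LF[7]=C('a')+0=1+0=1
L[8]='f': occ=0, LF[8]=C('f')+0=7+0=7
L[9]='t': occ=0, LF[9]=C('t')+0=11+0=11
L[10]='f': occ=1, LF[10]=C('f')+1=7+1=8
L[11]='e': occ=3, LF[11]=C('e')+3=3+3=6
L[12]='$': occ=0, LF[12]=C('$')+0=0+0=0

Answer: 3 12 4 9 10 2 5 1 7 11 8 6 0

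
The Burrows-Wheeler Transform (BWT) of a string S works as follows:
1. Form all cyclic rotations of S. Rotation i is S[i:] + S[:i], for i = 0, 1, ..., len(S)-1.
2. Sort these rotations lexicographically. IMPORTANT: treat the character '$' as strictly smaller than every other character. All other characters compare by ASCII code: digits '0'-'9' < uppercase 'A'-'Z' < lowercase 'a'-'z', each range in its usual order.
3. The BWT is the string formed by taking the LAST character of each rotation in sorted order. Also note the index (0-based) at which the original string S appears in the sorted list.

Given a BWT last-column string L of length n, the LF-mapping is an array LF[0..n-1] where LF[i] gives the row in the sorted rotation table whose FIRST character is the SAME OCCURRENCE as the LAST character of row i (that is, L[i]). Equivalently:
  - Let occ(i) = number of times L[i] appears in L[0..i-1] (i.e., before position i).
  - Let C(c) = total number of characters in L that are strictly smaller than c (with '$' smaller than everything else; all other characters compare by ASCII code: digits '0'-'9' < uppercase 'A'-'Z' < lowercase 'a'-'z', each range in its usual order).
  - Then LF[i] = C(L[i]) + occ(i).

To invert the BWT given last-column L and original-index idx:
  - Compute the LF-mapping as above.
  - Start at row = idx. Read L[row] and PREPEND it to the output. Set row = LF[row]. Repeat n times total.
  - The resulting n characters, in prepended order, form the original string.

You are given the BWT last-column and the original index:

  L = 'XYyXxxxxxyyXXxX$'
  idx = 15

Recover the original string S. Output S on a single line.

LF mapping: 1 6 13 2 7 8 9 10 11 14 15 3 4 12 5 0
Walk LF starting at row 15, prepending L[row]:
  step 1: row=15, L[15]='$', prepend. Next row=LF[15]=0
  step 2: row=0, L[0]='X', prepend. Next row=LF[0]=1
  step 3: row=1, L[1]='Y', prepend. Next row=LF[1]=6
  step 4: row=6, L[6]='x', prepend. Next row=LF[6]=9
  step 5: row=9, L[9]='y', prepend. Next row=LF[9]=14
  step 6: row=14, L[14]='X', prepend. Next row=LF[14]=5
  step 7: row=5, L[5]='x', prepend. Next row=LF[5]=8
  step 8: row=8, L[8]='x', prepend. Next row=LF[8]=11
  step 9: row=11, L[11]='X', prepend. Next row=LF[11]=3
  step 10: row=3, L[3]='X', prepend. Next row=LF[3]=2
  step 11: row=2, L[2]='y', prepend. Next row=LF[2]=13
  step 12: row=13, L[13]='x', prepend. Next row=LF[13]=12
  step 13: row=12, L[12]='X', prepend. Next row=LF[12]=4
  step 14: row=4, L[4]='x', prepend. Next row=LF[4]=7
  step 15: row=7, L[7]='x', prepend. Next row=LF[7]=10
  step 16: row=10, L[10]='y', prepend. Next row=LF[10]=15
Reversed output: yxxXxyXXxxXyxYX$

Answer: yxxXxyXXxxXyxYX$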